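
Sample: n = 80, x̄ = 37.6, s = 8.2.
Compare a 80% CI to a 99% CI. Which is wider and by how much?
99% CI is wider by 2.47

df = 79
80% CI: t* = 1.292, (36.42, 38.78), width = 2 · t* · s/√n = 2.37
99% CI: t* = 2.640, (35.18, 40.02), width = 2 · t* · s/√n = 4.84

The 99% CI is wider by 4.84 - 2.37 = 2.47.
Higher confidence requires a wider interval.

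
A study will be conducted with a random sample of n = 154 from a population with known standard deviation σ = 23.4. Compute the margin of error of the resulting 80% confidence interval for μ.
Margin of error = 2.42

Margin of error = z* · σ/√n
= 1.282 · 23.4/√154
= 1.282 · 23.4/12.4097
= 2.42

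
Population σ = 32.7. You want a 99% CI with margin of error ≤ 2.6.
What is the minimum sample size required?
n ≥ 1050

For margin E ≤ 2.6:
n ≥ (z* · σ / E)²
n ≥ (2.576 · 32.7 / 2.6)²
n ≥ 1049.64

Minimum n = 1050 (rounding up)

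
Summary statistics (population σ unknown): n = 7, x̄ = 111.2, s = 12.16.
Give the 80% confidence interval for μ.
(104.58, 117.82)

t-interval (σ unknown):
df = n - 1 = 6
t* = 1.440 for 80% confidence

Margin of error = t* · s/√n = 1.440 · 12.16/√7 = 6.62

CI: (104.58, 117.82)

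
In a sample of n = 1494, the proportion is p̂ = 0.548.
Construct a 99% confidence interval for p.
(0.515, 0.581)

Proportion CI:
SE = √(p̂(1-p̂)/n) = √(0.548 · 0.452 / 1494) = 0.01288

z* = 2.576
Margin = z* · SE = 2.576 · 0.01288 = 0.0332

CI: 0.548 ± 0.0332 = (0.515, 0.581)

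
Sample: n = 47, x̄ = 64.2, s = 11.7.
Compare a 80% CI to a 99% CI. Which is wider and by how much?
99% CI is wider by 4.73

df = 46
80% CI: t* = 1.300, (61.98, 66.42), width = 2 · t* · s/√n = 4.44
99% CI: t* = 2.687, (59.61, 68.79), width = 2 · t* · s/√n = 9.17

The 99% CI is wider by 9.17 - 4.44 = 4.73.
Higher confidence requires a wider interval.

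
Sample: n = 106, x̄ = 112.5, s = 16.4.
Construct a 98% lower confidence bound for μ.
μ ≥ 109.19

Lower bound (one-sided):
t* = 2.080 (one-sided for 98%)
Lower bound = x̄ - t* · s/√n = 112.5 - 2.080 · 16.4/√106 = 109.19

We are 98% confident that μ ≥ 109.19.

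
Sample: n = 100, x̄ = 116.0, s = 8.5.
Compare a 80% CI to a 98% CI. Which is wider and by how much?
98% CI is wider by 1.83

df = 99
80% CI: t* = 1.290, (114.90, 117.10), width = 2 · t* · s/√n = 2.19
98% CI: t* = 2.365, (113.99, 118.01), width = 2 · t* · s/√n = 4.02

The 98% CI is wider by 4.02 - 2.19 = 1.83.
Higher confidence requires a wider interval.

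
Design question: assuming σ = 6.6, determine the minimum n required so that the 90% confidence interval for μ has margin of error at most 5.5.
n ≥ 4

For margin E ≤ 5.5:
n ≥ (z* · σ / E)²
n ≥ (1.645 · 6.6 / 5.5)²
n ≥ 3.90

Minimum n = 4 (rounding up)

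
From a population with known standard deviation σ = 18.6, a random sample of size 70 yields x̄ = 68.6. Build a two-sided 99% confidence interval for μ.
(62.87, 74.33)

z-interval (σ known):
z* = 2.576 for 99% confidence

Margin of error = z* · σ/√n = 2.576 · 18.6/√70 = 5.73

CI: (68.6 - 5.73, 68.6 + 5.73) = (62.87, 74.33)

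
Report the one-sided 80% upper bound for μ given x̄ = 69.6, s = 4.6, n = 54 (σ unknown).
μ ≤ 70.13

Upper bound (one-sided):
t* = 0.848 (one-sided for 80%)
Upper bound = x̄ + t* · s/√n = 69.6 + 0.848 · 4.6/√54 = 70.13

We are 80% confident that μ ≤ 70.13.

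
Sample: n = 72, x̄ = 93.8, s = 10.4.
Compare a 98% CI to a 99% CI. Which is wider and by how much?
99% CI is wider by 0.66

df = 71
98% CI: t* = 2.380, (90.88, 96.72), width = 2 · t* · s/√n = 5.83
99% CI: t* = 2.647, (90.56, 97.04), width = 2 · t* · s/√n = 6.49

The 99% CI is wider by 6.49 - 5.83 = 0.66.
Higher confidence requires a wider interval.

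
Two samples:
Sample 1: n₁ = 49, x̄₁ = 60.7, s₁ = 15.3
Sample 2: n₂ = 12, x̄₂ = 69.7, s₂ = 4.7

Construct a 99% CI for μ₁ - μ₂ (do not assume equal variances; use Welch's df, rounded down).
(-15.86, -2.14)

Difference: x̄₁ - x̄₂ = -9.00
SE = √(s₁²/n₁ + s₂²/n₂) = √(15.3²/49 + 4.7²/12) = 2.5726
df = 55.90 → 55 (Welch–Satterthwaite, rounded down)
t* = 2.668

CI: -9.00 ± 2.668 · 2.5726 = -9.00 ± 6.86 = (-15.86, -2.14)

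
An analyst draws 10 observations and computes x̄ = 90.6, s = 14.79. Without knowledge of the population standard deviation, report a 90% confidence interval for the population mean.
(82.03, 99.17)

t-interval (σ unknown):
df = n - 1 = 9
t* = 1.833 for 90% confidence

Margin of error = t* · s/√n = 1.833 · 14.79/√10 = 8.57

CI: (82.03, 99.17)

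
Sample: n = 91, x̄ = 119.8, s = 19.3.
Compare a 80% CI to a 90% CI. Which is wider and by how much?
90% CI is wider by 1.51

df = 90
80% CI: t* = 1.291, (117.19, 122.41), width = 2 · t* · s/√n = 5.22
90% CI: t* = 1.662, (116.44, 123.16), width = 2 · t* · s/√n = 6.73

The 90% CI is wider by 6.73 - 5.22 = 1.51.
Higher confidence requires a wider interval.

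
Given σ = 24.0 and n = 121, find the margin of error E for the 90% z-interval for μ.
Margin of error = 3.59

Margin of error = z* · σ/√n
= 1.645 · 24.0/√121
= 1.645 · 24.0/11.0000
= 3.59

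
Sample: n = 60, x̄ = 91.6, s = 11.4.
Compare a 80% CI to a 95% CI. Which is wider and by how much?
95% CI is wider by 2.08

df = 59
80% CI: t* = 1.296, (89.69, 93.51), width = 2 · t* · s/√n = 3.81
95% CI: t* = 2.001, (88.66, 94.54), width = 2 · t* · s/√n = 5.89

The 95% CI is wider by 5.89 - 3.81 = 2.08.
Higher confidence requires a wider interval.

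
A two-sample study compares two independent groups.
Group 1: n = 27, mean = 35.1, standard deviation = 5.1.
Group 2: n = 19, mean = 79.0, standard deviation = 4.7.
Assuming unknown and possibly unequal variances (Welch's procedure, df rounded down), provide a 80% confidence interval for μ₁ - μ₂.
(-45.80, -42.00)

Difference: x̄₁ - x̄₂ = -43.90
SE = √(s₁²/n₁ + s₂²/n₂) = √(5.1²/27 + 4.7²/19) = 1.4581
df = 40.80 → 40 (Welch–Satterthwaite, rounded down)
t* = 1.303

CI: -43.90 ± 1.303 · 1.4581 = -43.90 ± 1.90 = (-45.80, -42.00)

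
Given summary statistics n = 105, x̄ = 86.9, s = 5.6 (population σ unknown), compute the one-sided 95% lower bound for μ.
μ ≥ 85.99

Lower bound (one-sided):
t* = 1.660 (one-sided for 95%)
Lower bound = x̄ - t* · s/√n = 86.9 - 1.660 · 5.6/√105 = 85.99

We are 95% confident that μ ≥ 85.99.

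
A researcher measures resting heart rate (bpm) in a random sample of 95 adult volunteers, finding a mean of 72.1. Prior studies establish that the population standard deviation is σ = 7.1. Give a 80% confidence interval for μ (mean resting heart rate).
(71.17, 73.03)

z-interval (σ known):
z* = 1.282 for 80% confidence

Margin of error = z* · σ/√n = 1.282 · 7.1/√95 = 0.93

CI: (72.1 - 0.93, 72.1 + 0.93) = (71.17, 73.03)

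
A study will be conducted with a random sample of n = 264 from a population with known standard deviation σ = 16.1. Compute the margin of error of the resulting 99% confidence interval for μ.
Margin of error = 2.55

Margin of error = z* · σ/√n
= 2.576 · 16.1/√264
= 2.576 · 16.1/16.2481
= 2.55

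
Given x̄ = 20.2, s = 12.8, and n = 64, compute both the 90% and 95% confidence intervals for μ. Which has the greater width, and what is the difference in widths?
95% CI is wider by 1.05

df = 63
90% CI: t* = 1.669, (17.53, 22.87), width = 2 · t* · s/√n = 5.34
95% CI: t* = 1.998, (17.00, 23.40), width = 2 · t* · s/√n = 6.39

The 95% CI is wider by 6.39 - 5.34 = 1.05.
Higher confidence requires a wider interval.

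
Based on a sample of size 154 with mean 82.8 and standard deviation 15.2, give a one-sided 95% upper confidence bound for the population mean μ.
μ ≤ 84.83

Upper bound (one-sided):
t* = 1.655 (one-sided for 95%)
Upper bound = x̄ + t* · s/√n = 82.8 + 1.655 · 15.2/√154 = 84.83

We are 95% confident that μ ≤ 84.83.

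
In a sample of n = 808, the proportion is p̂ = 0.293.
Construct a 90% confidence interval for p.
(0.267, 0.319)

Proportion CI:
SE = √(p̂(1-p̂)/n) = √(0.293 · 0.707 / 808) = 0.01601

z* = 1.645
Margin = z* · SE = 1.645 · 0.01601 = 0.0263

CI: 0.293 ± 0.0263 = (0.267, 0.319)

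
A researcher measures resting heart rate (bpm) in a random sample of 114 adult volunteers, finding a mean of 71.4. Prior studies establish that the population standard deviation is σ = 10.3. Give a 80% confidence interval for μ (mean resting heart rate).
(70.16, 72.64)

z-interval (σ known):
z* = 1.282 for 80% confidence

Margin of error = z* · σ/√n = 1.282 · 10.3/√114 = 1.24

CI: (71.4 - 1.24, 71.4 + 1.24) = (70.16, 72.64)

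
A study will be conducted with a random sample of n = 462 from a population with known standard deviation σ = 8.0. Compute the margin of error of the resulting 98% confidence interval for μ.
Margin of error = 0.87

Margin of error = z* · σ/√n
= 2.326 · 8.0/√462
= 2.326 · 8.0/21.4942
= 0.87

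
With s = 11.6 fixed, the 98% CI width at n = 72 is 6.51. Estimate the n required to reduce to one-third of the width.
n ≈ 648

CI width ∝ 1/√n
To reduce width by factor 3, need √n to grow by 3 → need 3² = 9 times as many samples.

Current: n = 72, width = 6.51
New: n = 648, width ≈ 2.13

Width reduced by factor of 6.51/2.13 = 3.06.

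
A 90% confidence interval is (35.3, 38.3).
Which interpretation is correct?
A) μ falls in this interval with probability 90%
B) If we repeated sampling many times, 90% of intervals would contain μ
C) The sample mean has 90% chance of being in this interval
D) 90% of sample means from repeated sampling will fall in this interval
B

A) Wrong — μ is fixed; the randomness lives in the interval, not in μ.
B) Correct — this is the frequentist long-run coverage interpretation.
C) Wrong — x̄ is observed and sits in the interval by construction.
D) Wrong — coverage applies to intervals containing μ, not to future x̄ values.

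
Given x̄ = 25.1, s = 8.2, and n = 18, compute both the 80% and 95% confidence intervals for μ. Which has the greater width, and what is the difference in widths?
95% CI is wider by 3.01

df = 17
80% CI: t* = 1.333, (22.52, 27.68), width = 2 · t* · s/√n = 5.15
95% CI: t* = 2.110, (21.02, 29.18), width = 2 · t* · s/√n = 8.16

The 95% CI is wider by 8.16 - 5.15 = 3.01.
Higher confidence requires a wider interval.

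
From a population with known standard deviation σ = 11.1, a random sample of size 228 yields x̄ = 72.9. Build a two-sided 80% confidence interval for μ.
(71.96, 73.84)

z-interval (σ known):
z* = 1.282 for 80% confidence

Margin of error = z* · σ/√n = 1.282 · 11.1/√228 = 0.94

CI: (72.9 - 0.94, 72.9 + 0.94) = (71.96, 73.84)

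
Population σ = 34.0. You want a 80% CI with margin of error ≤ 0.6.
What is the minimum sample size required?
n ≥ 5278

For margin E ≤ 0.6:
n ≥ (z* · σ / E)²
n ≥ (1.282 · 34.0 / 0.6)²
n ≥ 5277.54

Minimum n = 5278 (rounding up)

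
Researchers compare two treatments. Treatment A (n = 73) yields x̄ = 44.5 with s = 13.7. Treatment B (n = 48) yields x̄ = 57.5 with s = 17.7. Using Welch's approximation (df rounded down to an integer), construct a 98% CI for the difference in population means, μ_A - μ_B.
(-20.16, -5.84)

Difference: x̄₁ - x̄₂ = -13.00
SE = √(s₁²/n₁ + s₂²/n₂) = √(13.7²/73 + 17.7²/48) = 3.0163
df = 82.92 → 82 (Welch–Satterthwaite, rounded down)
t* = 2.373

CI: -13.00 ± 2.373 · 3.0163 = -13.00 ± 7.16 = (-20.16, -5.84)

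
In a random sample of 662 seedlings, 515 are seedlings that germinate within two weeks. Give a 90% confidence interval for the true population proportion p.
(0.751, 0.805)

Proportion CI:
p̂ = 515/662 = 0.77795
SE = √(p̂(1-p̂)/n) = √(0.77795 · 0.22205 / 662) = 0.01615

z* = 1.645
Margin = z* · SE = 1.645 · 0.01615 = 0.0266

CI: 0.77795 ± 0.0266 = (0.751, 0.805)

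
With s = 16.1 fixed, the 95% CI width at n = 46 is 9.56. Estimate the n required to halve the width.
n ≈ 184

CI width ∝ 1/√n
To reduce width by factor 2, need √n to grow by 2 → need 2² = 4 times as many samples.

Current: n = 46, width = 9.56
New: n = 184, width ≈ 4.68

Width reduced by factor of 9.56/4.68 = 2.04.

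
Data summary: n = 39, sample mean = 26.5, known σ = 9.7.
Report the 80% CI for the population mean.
(24.51, 28.49)

z-interval (σ known):
z* = 1.282 for 80% confidence

Margin of error = z* · σ/√n = 1.282 · 9.7/√39 = 1.99

CI: (26.5 - 1.99, 26.5 + 1.99) = (24.51, 28.49)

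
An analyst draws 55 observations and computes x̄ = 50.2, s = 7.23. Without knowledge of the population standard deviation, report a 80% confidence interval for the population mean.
(48.94, 51.46)

t-interval (σ unknown):
df = n - 1 = 54
t* = 1.297 for 80% confidence

Margin of error = t* · s/√n = 1.297 · 7.23/√55 = 1.26

CI: (48.94, 51.46)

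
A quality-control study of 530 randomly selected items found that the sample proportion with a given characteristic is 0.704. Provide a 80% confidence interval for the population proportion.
(0.679, 0.729)

Proportion CI:
SE = √(p̂(1-p̂)/n) = √(0.704 · 0.296 / 530) = 0.01983

z* = 1.282
Margin = z* · SE = 1.282 · 0.01983 = 0.0254

CI: 0.704 ± 0.0254 = (0.679, 0.729)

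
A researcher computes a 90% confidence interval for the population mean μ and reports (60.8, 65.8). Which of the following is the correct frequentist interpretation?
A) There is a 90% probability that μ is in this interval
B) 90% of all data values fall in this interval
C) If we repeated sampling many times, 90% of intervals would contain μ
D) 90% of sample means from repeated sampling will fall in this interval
C

A) Wrong — μ is fixed; the randomness lives in the interval, not in μ.
B) Wrong — a CI is about the parameter μ, not individual data values.
C) Correct — this is the frequentist long-run coverage interpretation.
D) Wrong — coverage applies to intervals containing μ, not to future x̄ values.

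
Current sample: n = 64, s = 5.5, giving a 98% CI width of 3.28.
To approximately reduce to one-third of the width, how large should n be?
n ≈ 576

CI width ∝ 1/√n
To reduce width by factor 3, need √n to grow by 3 → need 3² = 9 times as many samples.

Current: n = 64, width = 3.28
New: n = 576, width ≈ 1.07

Width reduced by factor of 3.28/1.07 = 3.07.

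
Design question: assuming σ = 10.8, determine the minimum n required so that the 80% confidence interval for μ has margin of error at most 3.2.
n ≥ 19

For margin E ≤ 3.2:
n ≥ (z* · σ / E)²
n ≥ (1.282 · 10.8 / 3.2)²
n ≥ 18.72

Minimum n = 19 (rounding up)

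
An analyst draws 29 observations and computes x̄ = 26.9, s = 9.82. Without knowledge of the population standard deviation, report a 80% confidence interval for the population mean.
(24.51, 29.29)

t-interval (σ unknown):
df = n - 1 = 28
t* = 1.313 for 80% confidence

Margin of error = t* · s/√n = 1.313 · 9.82/√29 = 2.39

CI: (24.51, 29.29)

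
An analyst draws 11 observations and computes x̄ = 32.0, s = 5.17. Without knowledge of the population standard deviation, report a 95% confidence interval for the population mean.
(28.53, 35.47)

t-interval (σ unknown):
df = n - 1 = 10
t* = 2.228 for 95% confidence

Margin of error = t* · s/√n = 2.228 · 5.17/√11 = 3.47

CI: (28.53, 35.47)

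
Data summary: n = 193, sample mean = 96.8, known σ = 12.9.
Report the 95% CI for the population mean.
(94.98, 98.62)

z-interval (σ known):
z* = 1.960 for 95% confidence

Margin of error = z* · σ/√n = 1.960 · 12.9/√193 = 1.82

CI: (96.8 - 1.82, 96.8 + 1.82) = (94.98, 98.62)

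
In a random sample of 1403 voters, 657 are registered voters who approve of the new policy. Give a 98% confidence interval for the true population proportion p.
(0.437, 0.499)

Proportion CI:
p̂ = 657/1403 = 0.46828
SE = √(p̂(1-p̂)/n) = √(0.46828 · 0.53172 / 1403) = 0.01332

z* = 2.326
Margin = z* · SE = 2.326 · 0.01332 = 0.0310

CI: 0.46828 ± 0.0310 = (0.437, 0.499)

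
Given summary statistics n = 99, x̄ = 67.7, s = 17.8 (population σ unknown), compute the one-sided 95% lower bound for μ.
μ ≥ 64.73

Lower bound (one-sided):
t* = 1.661 (one-sided for 95%)
Lower bound = x̄ - t* · s/√n = 67.7 - 1.661 · 17.8/√99 = 64.73

We are 95% confident that μ ≥ 64.73.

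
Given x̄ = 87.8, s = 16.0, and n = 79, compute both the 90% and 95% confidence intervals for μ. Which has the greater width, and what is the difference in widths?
95% CI is wider by 1.18

df = 78
90% CI: t* = 1.665, (84.80, 90.80), width = 2 · t* · s/√n = 5.99
95% CI: t* = 1.991, (84.22, 91.38), width = 2 · t* · s/√n = 7.17

The 95% CI is wider by 7.17 - 5.99 = 1.18.
Higher confidence requires a wider interval.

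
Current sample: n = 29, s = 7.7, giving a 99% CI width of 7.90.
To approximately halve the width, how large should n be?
n ≈ 116

CI width ∝ 1/√n
To reduce width by factor 2, need √n to grow by 2 → need 2² = 4 times as many samples.

Current: n = 29, width = 7.90
New: n = 116, width ≈ 3.74

Width reduced by factor of 7.90/3.74 = 2.11.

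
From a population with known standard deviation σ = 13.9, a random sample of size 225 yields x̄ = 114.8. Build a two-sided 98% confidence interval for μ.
(112.64, 116.96)

z-interval (σ known):
z* = 2.326 for 98% confidence

Margin of error = z* · σ/√n = 2.326 · 13.9/√225 = 2.16

CI: (114.8 - 2.16, 114.8 + 2.16) = (112.64, 116.96)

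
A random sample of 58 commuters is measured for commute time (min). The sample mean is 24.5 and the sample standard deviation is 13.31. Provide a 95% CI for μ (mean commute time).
(21.00, 28.00)

t-interval (σ unknown):
df = n - 1 = 57
t* = 2.002 for 95% confidence

Margin of error = t* · s/√n = 2.002 · 13.31/√58 = 3.50

CI: (21.00, 28.00)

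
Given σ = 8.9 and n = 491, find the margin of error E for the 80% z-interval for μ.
Margin of error = 0.51

Margin of error = z* · σ/√n
= 1.282 · 8.9/√491
= 1.282 · 8.9/22.1585
= 0.51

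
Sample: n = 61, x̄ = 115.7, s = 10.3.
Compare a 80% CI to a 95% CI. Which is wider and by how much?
95% CI is wider by 1.86

df = 60
80% CI: t* = 1.296, (113.99, 117.41), width = 2 · t* · s/√n = 3.42
95% CI: t* = 2.000, (113.06, 118.34), width = 2 · t* · s/√n = 5.28

The 95% CI is wider by 5.28 - 3.42 = 1.86.
Higher confidence requires a wider interval.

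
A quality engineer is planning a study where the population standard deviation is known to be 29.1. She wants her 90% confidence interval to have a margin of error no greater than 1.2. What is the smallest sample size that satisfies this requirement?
n ≥ 1592

For margin E ≤ 1.2:
n ≥ (z* · σ / E)²
n ≥ (1.645 · 29.1 / 1.2)²
n ≥ 1591.31

Minimum n = 1592 (rounding up)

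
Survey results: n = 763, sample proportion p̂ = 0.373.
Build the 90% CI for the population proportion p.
(0.344, 0.402)

Proportion CI:
SE = √(p̂(1-p̂)/n) = √(0.373 · 0.627 / 763) = 0.01751

z* = 1.645
Margin = z* · SE = 1.645 · 0.01751 = 0.0288

CI: 0.373 ± 0.0288 = (0.344, 0.402)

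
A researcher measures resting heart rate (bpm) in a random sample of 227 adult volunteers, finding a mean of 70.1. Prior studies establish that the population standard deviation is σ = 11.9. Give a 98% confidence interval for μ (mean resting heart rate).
(68.26, 71.94)

z-interval (σ known):
z* = 2.326 for 98% confidence

Margin of error = z* · σ/√n = 2.326 · 11.9/√227 = 1.84

CI: (70.1 - 1.84, 70.1 + 1.84) = (68.26, 71.94)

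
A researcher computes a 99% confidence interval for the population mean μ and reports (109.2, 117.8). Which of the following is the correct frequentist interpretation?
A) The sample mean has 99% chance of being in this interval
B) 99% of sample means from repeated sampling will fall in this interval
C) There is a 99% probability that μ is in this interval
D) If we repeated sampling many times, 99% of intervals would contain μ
D

A) Wrong — x̄ is observed and sits in the interval by construction.
B) Wrong — coverage applies to intervals containing μ, not to future x̄ values.
C) Wrong — μ is fixed; the randomness lives in the interval, not in μ.
D) Correct — this is the frequentist long-run coverage interpretation.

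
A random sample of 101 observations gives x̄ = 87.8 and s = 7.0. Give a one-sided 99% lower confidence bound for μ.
μ ≥ 86.15

Lower bound (one-sided):
t* = 2.364 (one-sided for 99%)
Lower bound = x̄ - t* · s/√n = 87.8 - 2.364 · 7.0/√101 = 86.15

We are 99% confident that μ ≥ 86.15.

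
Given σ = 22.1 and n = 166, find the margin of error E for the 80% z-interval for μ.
Margin of error = 2.20

Margin of error = z* · σ/√n
= 1.282 · 22.1/√166
= 1.282 · 22.1/12.8841
= 2.20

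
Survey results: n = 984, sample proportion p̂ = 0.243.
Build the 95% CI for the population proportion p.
(0.216, 0.270)

Proportion CI:
SE = √(p̂(1-p̂)/n) = √(0.243 · 0.757 / 984) = 0.01367

z* = 1.960
Margin = z* · SE = 1.960 · 0.01367 = 0.0268

CI: 0.243 ± 0.0268 = (0.216, 0.270)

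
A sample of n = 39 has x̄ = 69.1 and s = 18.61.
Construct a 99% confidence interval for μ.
(61.02, 77.18)

t-interval (σ unknown):
df = n - 1 = 38
t* = 2.712 for 99% confidence

Margin of error = t* · s/√n = 2.712 · 18.61/√39 = 8.08

CI: (61.02, 77.18)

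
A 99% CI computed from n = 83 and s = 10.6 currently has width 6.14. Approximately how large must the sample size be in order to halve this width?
n ≈ 332

CI width ∝ 1/√n
To reduce width by factor 2, need √n to grow by 2 → need 2² = 4 times as many samples.

Current: n = 83, width = 6.14
New: n = 332, width ≈ 3.01

Width reduced by factor of 6.14/3.01 = 2.04.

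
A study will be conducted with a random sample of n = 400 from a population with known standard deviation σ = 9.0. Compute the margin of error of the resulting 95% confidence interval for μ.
Margin of error = 0.88

Margin of error = z* · σ/√n
= 1.960 · 9.0/√400
= 1.960 · 9.0/20.0000
= 0.88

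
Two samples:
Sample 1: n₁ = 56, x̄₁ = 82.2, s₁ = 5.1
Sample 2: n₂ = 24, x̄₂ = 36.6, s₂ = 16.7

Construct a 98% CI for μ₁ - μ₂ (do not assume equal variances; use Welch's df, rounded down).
(36.94, 54.26)

Difference: x̄₁ - x̄₂ = 45.60
SE = √(s₁²/n₁ + s₂²/n₂) = √(5.1²/56 + 16.7²/24) = 3.4763
df = 24.86 → 24 (Welch–Satterthwaite, rounded down)
t* = 2.492

CI: 45.60 ± 2.492 · 3.4763 = 45.60 ± 8.66 = (36.94, 54.26)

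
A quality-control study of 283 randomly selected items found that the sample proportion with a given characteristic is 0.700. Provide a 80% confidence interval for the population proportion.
(0.665, 0.735)

Proportion CI:
SE = √(p̂(1-p̂)/n) = √(0.700 · 0.300 / 283) = 0.02724

z* = 1.282
Margin = z* · SE = 1.282 · 0.02724 = 0.0349

CI: 0.700 ± 0.0349 = (0.665, 0.735)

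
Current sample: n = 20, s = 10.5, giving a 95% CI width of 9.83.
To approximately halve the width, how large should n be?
n ≈ 80

CI width ∝ 1/√n
To reduce width by factor 2, need √n to grow by 2 → need 2² = 4 times as many samples.

Current: n = 20, width = 9.83
New: n = 80, width ≈ 4.67

Width reduced by factor of 9.83/4.67 = 2.10.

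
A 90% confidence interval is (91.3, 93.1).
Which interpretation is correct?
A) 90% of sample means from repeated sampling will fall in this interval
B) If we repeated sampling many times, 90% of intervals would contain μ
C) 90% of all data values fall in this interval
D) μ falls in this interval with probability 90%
B

A) Wrong — coverage applies to intervals containing μ, not to future x̄ values.
B) Correct — this is the frequentist long-run coverage interpretation.
C) Wrong — a CI is about the parameter μ, not individual data values.
D) Wrong — μ is fixed; the randomness lives in the interval, not in μ.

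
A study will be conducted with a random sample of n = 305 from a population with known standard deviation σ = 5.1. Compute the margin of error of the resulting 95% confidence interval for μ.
Margin of error = 0.57

Margin of error = z* · σ/√n
= 1.960 · 5.1/√305
= 1.960 · 5.1/17.4642
= 0.57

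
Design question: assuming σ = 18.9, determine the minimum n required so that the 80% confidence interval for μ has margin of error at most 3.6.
n ≥ 46

For margin E ≤ 3.6:
n ≥ (z* · σ / E)²
n ≥ (1.282 · 18.9 / 3.6)²
n ≥ 45.30

Minimum n = 46 (rounding up)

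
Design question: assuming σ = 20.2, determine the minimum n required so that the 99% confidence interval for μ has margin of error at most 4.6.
n ≥ 128

For margin E ≤ 4.6:
n ≥ (z* · σ / E)²
n ≥ (2.576 · 20.2 / 4.6)²
n ≥ 127.96

Minimum n = 128 (rounding up)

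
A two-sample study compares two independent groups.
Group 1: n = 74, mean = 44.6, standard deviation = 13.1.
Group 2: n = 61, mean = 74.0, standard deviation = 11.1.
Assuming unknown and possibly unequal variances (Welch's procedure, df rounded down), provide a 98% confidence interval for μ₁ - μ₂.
(-34.31, -24.49)

Difference: x̄₁ - x̄₂ = -29.40
SE = √(s₁²/n₁ + s₂²/n₂) = √(13.1²/74 + 11.1²/61) = 2.0830
df = 132.89 → 132 (Welch–Satterthwaite, rounded down)
t* = 2.355

CI: -29.40 ± 2.355 · 2.0830 = -29.40 ± 4.91 = (-34.31, -24.49)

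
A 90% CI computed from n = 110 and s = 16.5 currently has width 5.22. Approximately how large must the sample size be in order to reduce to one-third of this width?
n ≈ 990

CI width ∝ 1/√n
To reduce width by factor 3, need √n to grow by 3 → need 3² = 9 times as many samples.

Current: n = 110, width = 5.22
New: n = 990, width ≈ 1.73

Width reduced by factor of 5.22/1.73 = 3.02.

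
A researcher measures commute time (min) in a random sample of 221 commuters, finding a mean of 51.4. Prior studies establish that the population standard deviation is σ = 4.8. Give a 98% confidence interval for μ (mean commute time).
(50.65, 52.15)

z-interval (σ known):
z* = 2.326 for 98% confidence

Margin of error = z* · σ/√n = 2.326 · 4.8/√221 = 0.75

CI: (51.4 - 0.75, 51.4 + 0.75) = (50.65, 52.15)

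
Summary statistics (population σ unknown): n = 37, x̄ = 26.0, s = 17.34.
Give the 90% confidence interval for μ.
(21.19, 30.81)

t-interval (σ unknown):
df = n - 1 = 36
t* = 1.688 for 90% confidence

Margin of error = t* · s/√n = 1.688 · 17.34/√37 = 4.81

CI: (21.19, 30.81)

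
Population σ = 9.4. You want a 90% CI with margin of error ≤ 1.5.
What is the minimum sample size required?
n ≥ 107

For margin E ≤ 1.5:
n ≥ (z* · σ / E)²
n ≥ (1.645 · 9.4 / 1.5)²
n ≥ 106.27

Minimum n = 107 (rounding up)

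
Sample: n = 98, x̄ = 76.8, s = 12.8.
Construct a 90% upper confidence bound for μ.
μ ≤ 78.47

Upper bound (one-sided):
t* = 1.290 (one-sided for 90%)
Upper bound = x̄ + t* · s/√n = 76.8 + 1.290 · 12.8/√98 = 78.47

We are 90% confident that μ ≤ 78.47.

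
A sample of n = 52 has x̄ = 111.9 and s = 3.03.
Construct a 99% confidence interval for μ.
(110.78, 113.02)

t-interval (σ unknown):
df = n - 1 = 51
t* = 2.676 for 99% confidence

Margin of error = t* · s/√n = 2.676 · 3.03/√52 = 1.12

CI: (110.78, 113.02)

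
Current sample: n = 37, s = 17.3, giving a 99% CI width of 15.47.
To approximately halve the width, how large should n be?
n ≈ 148

CI width ∝ 1/√n
To reduce width by factor 2, need √n to grow by 2 → need 2² = 4 times as many samples.

Current: n = 37, width = 15.47
New: n = 148, width ≈ 7.42

Width reduced by factor of 15.47/7.42 = 2.08.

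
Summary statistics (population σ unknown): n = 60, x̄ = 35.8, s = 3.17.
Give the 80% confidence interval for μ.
(35.27, 36.33)

t-interval (σ unknown):
df = n - 1 = 59
t* = 1.296 for 80% confidence

Margin of error = t* · s/√n = 1.296 · 3.17/√60 = 0.53

CI: (35.27, 36.33)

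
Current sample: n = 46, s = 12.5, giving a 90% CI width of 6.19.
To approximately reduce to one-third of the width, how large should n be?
n ≈ 414

CI width ∝ 1/√n
To reduce width by factor 3, need √n to grow by 3 → need 3² = 9 times as many samples.

Current: n = 46, width = 6.19
New: n = 414, width ≈ 2.03

Width reduced by factor of 6.19/2.03 = 3.05.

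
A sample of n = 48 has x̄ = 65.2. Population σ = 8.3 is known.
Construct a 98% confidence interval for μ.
(62.41, 67.99)

z-interval (σ known):
z* = 2.326 for 98% confidence

Margin of error = z* · σ/√n = 2.326 · 8.3/√48 = 2.79

CI: (65.2 - 2.79, 65.2 + 2.79) = (62.41, 67.99)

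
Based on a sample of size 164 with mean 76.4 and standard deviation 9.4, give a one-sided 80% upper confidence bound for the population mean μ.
μ ≤ 77.02

Upper bound (one-sided):
t* = 0.844 (one-sided for 80%)
Upper bound = x̄ + t* · s/√n = 76.4 + 0.844 · 9.4/√164 = 77.02

We are 80% confident that μ ≤ 77.02.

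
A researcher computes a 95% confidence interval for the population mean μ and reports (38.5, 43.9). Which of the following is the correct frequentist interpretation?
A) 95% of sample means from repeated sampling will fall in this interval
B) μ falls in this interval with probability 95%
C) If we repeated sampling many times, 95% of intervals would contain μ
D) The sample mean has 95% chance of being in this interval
C

A) Wrong — coverage applies to intervals containing μ, not to future x̄ values.
B) Wrong — μ is fixed; the randomness lives in the interval, not in μ.
C) Correct — this is the frequentist long-run coverage interpretation.
D) Wrong — x̄ is observed and sits in the interval by construction.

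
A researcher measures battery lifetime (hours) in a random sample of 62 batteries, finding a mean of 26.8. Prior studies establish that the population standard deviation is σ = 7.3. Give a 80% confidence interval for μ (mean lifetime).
(25.61, 27.99)

z-interval (σ known):
z* = 1.282 for 80% confidence

Margin of error = z* · σ/√n = 1.282 · 7.3/√62 = 1.19

CI: (26.8 - 1.19, 26.8 + 1.19) = (25.61, 27.99)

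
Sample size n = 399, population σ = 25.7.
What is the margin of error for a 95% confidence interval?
Margin of error = 2.52

Margin of error = z* · σ/√n
= 1.960 · 25.7/√399
= 1.960 · 25.7/19.9750
= 2.52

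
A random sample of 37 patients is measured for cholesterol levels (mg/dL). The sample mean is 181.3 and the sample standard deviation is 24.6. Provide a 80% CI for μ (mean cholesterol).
(176.02, 186.58)

t-interval (σ unknown):
df = n - 1 = 36
t* = 1.306 for 80% confidence

Margin of error = t* · s/√n = 1.306 · 24.6/√37 = 5.28

CI: (176.02, 186.58)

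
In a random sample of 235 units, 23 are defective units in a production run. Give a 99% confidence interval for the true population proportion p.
(0.048, 0.148)

Proportion CI:
p̂ = 23/235 = 0.09787
SE = √(p̂(1-p̂)/n) = √(0.09787 · 0.90213 / 235) = 0.01938

z* = 2.576
Margin = z* · SE = 2.576 · 0.01938 = 0.0499

CI: 0.09787 ± 0.0499 = (0.048, 0.148)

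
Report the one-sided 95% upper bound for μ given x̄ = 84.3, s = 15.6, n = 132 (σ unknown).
μ ≤ 86.55

Upper bound (one-sided):
t* = 1.657 (one-sided for 95%)
Upper bound = x̄ + t* · s/√n = 84.3 + 1.657 · 15.6/√132 = 86.55

We are 95% confident that μ ≤ 86.55.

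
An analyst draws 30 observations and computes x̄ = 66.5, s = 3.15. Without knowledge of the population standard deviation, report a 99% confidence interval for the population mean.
(64.92, 68.08)

t-interval (σ unknown):
df = n - 1 = 29
t* = 2.756 for 99% confidence

Margin of error = t* · s/√n = 2.756 · 3.15/√30 = 1.58

CI: (64.92, 68.08)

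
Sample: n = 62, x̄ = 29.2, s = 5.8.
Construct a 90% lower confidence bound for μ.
μ ≥ 28.25

Lower bound (one-sided):
t* = 1.296 (one-sided for 90%)
Lower bound = x̄ - t* · s/√n = 29.2 - 1.296 · 5.8/√62 = 28.25

We are 90% confident that μ ≥ 28.25.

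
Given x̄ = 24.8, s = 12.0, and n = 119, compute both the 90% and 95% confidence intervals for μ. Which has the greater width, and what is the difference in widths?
95% CI is wider by 0.71

df = 118
90% CI: t* = 1.658, (22.98, 26.62), width = 2 · t* · s/√n = 3.65
95% CI: t* = 1.980, (22.62, 26.98), width = 2 · t* · s/√n = 4.36

The 95% CI is wider by 4.36 - 3.65 = 0.71.
Higher confidence requires a wider interval.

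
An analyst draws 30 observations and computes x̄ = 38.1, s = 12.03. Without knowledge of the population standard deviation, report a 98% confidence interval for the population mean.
(32.69, 43.51)

t-interval (σ unknown):
df = n - 1 = 29
t* = 2.462 for 98% confidence

Margin of error = t* · s/√n = 2.462 · 12.03/√30 = 5.41

CI: (32.69, 43.51)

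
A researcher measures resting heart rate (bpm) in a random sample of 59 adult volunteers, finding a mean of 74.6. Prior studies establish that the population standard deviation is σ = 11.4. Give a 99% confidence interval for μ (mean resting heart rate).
(70.78, 78.42)

z-interval (σ known):
z* = 2.576 for 99% confidence

Margin of error = z* · σ/√n = 2.576 · 11.4/√59 = 3.82

CI: (74.6 - 3.82, 74.6 + 3.82) = (70.78, 78.42)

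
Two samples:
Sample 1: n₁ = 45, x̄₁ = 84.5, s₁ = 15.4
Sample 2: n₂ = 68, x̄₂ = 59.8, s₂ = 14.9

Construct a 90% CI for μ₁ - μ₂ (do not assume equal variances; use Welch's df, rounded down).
(19.84, 29.56)

Difference: x̄₁ - x̄₂ = 24.70
SE = √(s₁²/n₁ + s₂²/n₂) = √(15.4²/45 + 14.9²/68) = 2.9215
df = 92.17 → 92 (Welch–Satterthwaite, rounded down)
t* = 1.662

CI: 24.70 ± 1.662 · 2.9215 = 24.70 ± 4.86 = (19.84, 29.56)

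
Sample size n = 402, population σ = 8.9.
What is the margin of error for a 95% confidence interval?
Margin of error = 0.87

Margin of error = z* · σ/√n
= 1.960 · 8.9/√402
= 1.960 · 8.9/20.0499
= 0.87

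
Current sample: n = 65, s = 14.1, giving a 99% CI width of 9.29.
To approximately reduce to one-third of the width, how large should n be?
n ≈ 585

CI width ∝ 1/√n
To reduce width by factor 3, need √n to grow by 3 → need 3² = 9 times as many samples.

Current: n = 65, width = 9.29
New: n = 585, width ≈ 3.01

Width reduced by factor of 9.29/3.01 = 3.09.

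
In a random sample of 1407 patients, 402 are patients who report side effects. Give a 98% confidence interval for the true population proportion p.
(0.258, 0.314)

Proportion CI:
p̂ = 402/1407 = 0.28571
SE = √(p̂(1-p̂)/n) = √(0.28571 · 0.71429 / 1407) = 0.01204

z* = 2.326
Margin = z* · SE = 2.326 · 0.01204 = 0.0280

CI: 0.28571 ± 0.0280 = (0.258, 0.314)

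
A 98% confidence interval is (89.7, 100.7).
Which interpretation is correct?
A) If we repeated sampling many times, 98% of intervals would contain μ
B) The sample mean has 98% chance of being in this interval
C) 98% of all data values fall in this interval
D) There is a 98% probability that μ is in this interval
A

A) Correct — this is the frequentist long-run coverage interpretation.
B) Wrong — x̄ is observed and sits in the interval by construction.
C) Wrong — a CI is about the parameter μ, not individual data values.
D) Wrong — μ is fixed; the randomness lives in the interval, not in μ.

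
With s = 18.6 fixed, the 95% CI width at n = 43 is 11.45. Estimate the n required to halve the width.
n ≈ 172

CI width ∝ 1/√n
To reduce width by factor 2, need √n to grow by 2 → need 2² = 4 times as many samples.

Current: n = 43, width = 11.45
New: n = 172, width ≈ 5.60

Width reduced by factor of 11.45/5.60 = 2.04.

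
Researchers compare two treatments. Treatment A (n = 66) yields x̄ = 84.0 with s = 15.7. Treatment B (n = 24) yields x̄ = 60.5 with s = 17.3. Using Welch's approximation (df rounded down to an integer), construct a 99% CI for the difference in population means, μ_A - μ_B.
(12.57, 34.43)

Difference: x̄₁ - x̄₂ = 23.50
SE = √(s₁²/n₁ + s₂²/n₂) = √(15.7²/66 + 17.3²/24) = 4.0256
df = 37.64 → 37 (Welch–Satterthwaite, rounded down)
t* = 2.715

CI: 23.50 ± 2.715 · 4.0256 = 23.50 ± 10.93 = (12.57, 34.43)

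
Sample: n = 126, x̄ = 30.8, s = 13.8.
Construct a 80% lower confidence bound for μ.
μ ≥ 29.76

Lower bound (one-sided):
t* = 0.845 (one-sided for 80%)
Lower bound = x̄ - t* · s/√n = 30.8 - 0.845 · 13.8/√126 = 29.76

We are 80% confident that μ ≥ 29.76.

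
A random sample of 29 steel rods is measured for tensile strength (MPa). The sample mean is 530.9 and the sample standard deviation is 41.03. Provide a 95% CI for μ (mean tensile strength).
(515.30, 546.50)

t-interval (σ unknown):
df = n - 1 = 28
t* = 2.048 for 95% confidence

Margin of error = t* · s/√n = 2.048 · 41.03/√29 = 15.60

CI: (515.30, 546.50)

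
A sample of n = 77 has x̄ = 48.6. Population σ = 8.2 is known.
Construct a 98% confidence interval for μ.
(46.43, 50.77)

z-interval (σ known):
z* = 2.326 for 98% confidence

Margin of error = z* · σ/√n = 2.326 · 8.2/√77 = 2.17

CI: (48.6 - 2.17, 48.6 + 2.17) = (46.43, 50.77)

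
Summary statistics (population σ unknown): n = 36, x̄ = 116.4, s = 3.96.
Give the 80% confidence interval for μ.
(115.54, 117.26)

t-interval (σ unknown):
df = n - 1 = 35
t* = 1.306 for 80% confidence

Margin of error = t* · s/√n = 1.306 · 3.96/√36 = 0.86

CI: (115.54, 117.26)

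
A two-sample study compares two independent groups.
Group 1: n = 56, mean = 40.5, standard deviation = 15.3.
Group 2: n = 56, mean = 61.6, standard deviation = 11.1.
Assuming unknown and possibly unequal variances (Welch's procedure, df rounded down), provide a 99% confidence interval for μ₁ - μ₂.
(-27.73, -14.47)

Difference: x̄₁ - x̄₂ = -21.10
SE = √(s₁²/n₁ + s₂²/n₂) = √(15.3²/56 + 11.1²/56) = 2.5259
df = 100.34 → 100 (Welch–Satterthwaite, rounded down)
t* = 2.626

CI: -21.10 ± 2.626 · 2.5259 = -21.10 ± 6.63 = (-27.73, -14.47)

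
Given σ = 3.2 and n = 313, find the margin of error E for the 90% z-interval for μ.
Margin of error = 0.30

Margin of error = z* · σ/√n
= 1.645 · 3.2/√313
= 1.645 · 3.2/17.6918
= 0.30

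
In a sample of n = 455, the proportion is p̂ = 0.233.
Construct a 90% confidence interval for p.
(0.200, 0.266)

Proportion CI:
SE = √(p̂(1-p̂)/n) = √(0.233 · 0.767 / 455) = 0.01982

z* = 1.645
Margin = z* · SE = 1.645 · 0.01982 = 0.0326

CI: 0.233 ± 0.0326 = (0.200, 0.266)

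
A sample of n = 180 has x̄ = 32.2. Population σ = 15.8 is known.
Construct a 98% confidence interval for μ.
(29.46, 34.94)

z-interval (σ known):
z* = 2.326 for 98% confidence

Margin of error = z* · σ/√n = 2.326 · 15.8/√180 = 2.74

CI: (32.2 - 2.74, 32.2 + 2.74) = (29.46, 34.94)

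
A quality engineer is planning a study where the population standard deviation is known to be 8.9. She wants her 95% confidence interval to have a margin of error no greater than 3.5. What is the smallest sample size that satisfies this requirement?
n ≥ 25

For margin E ≤ 3.5:
n ≥ (z* · σ / E)²
n ≥ (1.960 · 8.9 / 3.5)²
n ≥ 24.84

Minimum n = 25 (rounding up)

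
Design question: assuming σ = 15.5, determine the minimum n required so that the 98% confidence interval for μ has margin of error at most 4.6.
n ≥ 62

For margin E ≤ 4.6:
n ≥ (z* · σ / E)²
n ≥ (2.326 · 15.5 / 4.6)²
n ≥ 61.43

Minimum n = 62 (rounding up)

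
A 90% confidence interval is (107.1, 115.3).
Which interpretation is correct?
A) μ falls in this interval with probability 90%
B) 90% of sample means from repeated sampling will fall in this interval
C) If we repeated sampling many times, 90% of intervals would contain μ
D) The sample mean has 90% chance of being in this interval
C

A) Wrong — μ is fixed; the randomness lives in the interval, not in μ.
B) Wrong — coverage applies to intervals containing μ, not to future x̄ values.
C) Correct — this is the frequentist long-run coverage interpretation.
D) Wrong — x̄ is observed and sits in the interval by construction.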